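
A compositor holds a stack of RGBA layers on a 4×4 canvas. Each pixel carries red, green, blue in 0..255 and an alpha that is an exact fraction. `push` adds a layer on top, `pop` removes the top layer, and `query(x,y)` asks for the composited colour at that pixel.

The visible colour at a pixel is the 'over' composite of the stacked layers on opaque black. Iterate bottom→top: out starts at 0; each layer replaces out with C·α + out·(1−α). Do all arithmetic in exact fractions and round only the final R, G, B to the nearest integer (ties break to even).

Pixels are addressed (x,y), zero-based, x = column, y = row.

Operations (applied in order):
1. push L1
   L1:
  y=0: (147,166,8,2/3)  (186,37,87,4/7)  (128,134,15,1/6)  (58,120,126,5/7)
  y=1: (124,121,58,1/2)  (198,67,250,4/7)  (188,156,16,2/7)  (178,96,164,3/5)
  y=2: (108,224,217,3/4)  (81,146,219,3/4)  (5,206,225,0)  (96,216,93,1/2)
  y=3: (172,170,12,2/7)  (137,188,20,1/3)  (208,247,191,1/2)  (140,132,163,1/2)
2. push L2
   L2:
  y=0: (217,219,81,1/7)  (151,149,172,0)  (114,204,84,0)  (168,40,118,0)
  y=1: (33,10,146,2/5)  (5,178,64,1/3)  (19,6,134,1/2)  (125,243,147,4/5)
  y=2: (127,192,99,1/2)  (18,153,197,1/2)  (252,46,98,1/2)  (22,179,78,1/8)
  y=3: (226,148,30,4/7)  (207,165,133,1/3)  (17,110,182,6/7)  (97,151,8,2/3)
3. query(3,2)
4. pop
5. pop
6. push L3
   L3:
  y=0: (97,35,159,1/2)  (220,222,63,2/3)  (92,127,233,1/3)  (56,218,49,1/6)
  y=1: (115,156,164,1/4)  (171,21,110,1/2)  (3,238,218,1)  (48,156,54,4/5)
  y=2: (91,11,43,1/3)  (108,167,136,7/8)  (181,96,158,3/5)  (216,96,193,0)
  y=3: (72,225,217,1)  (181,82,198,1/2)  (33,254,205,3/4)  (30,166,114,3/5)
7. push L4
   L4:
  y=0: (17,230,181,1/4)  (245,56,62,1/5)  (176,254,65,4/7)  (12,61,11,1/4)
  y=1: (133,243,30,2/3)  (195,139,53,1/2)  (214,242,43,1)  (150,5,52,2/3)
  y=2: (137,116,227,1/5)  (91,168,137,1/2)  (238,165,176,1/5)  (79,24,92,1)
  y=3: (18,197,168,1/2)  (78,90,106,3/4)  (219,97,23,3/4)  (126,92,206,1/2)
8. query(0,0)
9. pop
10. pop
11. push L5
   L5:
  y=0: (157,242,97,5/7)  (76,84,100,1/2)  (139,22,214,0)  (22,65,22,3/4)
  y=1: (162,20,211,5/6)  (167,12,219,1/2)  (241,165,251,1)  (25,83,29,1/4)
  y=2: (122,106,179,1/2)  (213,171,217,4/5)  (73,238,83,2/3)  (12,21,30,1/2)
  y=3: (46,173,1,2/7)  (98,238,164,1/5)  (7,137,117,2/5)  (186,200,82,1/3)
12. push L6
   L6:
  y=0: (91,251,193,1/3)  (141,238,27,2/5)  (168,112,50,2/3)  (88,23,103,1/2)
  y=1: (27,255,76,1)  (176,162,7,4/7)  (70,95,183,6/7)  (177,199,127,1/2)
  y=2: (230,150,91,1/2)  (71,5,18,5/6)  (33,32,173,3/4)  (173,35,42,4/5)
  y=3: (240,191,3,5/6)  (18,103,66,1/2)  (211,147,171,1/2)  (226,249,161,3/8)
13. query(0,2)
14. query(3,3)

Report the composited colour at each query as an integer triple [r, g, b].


query (3,2) [L1,L2] — begin 0,0,0
after L1 α=1/2: [48, 108, 93/2]
after L2 α=1/8: [179/4, 935/8, 807/16]
→ [45, 117, 50]

query (0,0) [L3,L4] — begin 0,0,0
after L3 α=1/2: [97/2, 35/2, 159/2]
after L4 α=1/4: [325/8, 565/8, 839/8]
= [41, 71, 105]

query (0,2) [L5,L6] — begin 0,0,0
after L5 α=1/2: [61, 53, 179/2]
after L6 α=1/2: [291/2, 203/2, 361/4]
rounded: [146, 102, 90]

query (3,3) [L5,L6] — begin 0,0,0
after L5 α=1/3: [62, 200/3, 82/3]
after L6 α=3/8: [247/2, 3241/24, 1859/24]
rounded: [124, 135, 77]


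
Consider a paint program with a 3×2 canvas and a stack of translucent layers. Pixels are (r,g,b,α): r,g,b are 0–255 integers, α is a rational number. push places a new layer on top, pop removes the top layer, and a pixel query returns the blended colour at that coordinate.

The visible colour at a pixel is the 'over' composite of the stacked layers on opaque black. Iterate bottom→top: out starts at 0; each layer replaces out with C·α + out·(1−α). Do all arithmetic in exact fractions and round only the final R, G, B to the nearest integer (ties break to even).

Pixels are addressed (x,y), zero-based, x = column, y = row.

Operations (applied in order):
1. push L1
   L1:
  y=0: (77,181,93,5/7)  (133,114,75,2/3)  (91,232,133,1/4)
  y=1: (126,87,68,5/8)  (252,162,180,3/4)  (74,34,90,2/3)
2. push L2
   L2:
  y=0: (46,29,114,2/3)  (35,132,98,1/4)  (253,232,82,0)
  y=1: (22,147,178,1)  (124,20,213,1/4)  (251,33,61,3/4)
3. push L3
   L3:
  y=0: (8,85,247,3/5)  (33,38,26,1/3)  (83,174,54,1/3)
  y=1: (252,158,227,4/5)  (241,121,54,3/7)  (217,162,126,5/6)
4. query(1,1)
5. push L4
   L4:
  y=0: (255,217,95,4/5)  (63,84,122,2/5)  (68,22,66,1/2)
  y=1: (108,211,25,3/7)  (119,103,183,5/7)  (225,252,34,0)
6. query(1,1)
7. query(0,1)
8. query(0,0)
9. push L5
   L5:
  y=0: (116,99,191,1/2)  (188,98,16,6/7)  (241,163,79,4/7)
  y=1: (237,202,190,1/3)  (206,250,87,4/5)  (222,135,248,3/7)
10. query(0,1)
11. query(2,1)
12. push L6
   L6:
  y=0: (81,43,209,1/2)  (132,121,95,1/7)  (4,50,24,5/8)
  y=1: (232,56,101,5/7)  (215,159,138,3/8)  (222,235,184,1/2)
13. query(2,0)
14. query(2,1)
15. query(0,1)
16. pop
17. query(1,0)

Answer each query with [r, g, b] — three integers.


at x=1,y=1 over L1,L2,L3:
after L1 α=3/4: [189, 243/2, 135]
after L2 α=1/4: [691/4, 769/8, 309/2]
after L3 α=3/7: [202, 1495/14, 780/7]
→ [202, 107, 111]

(1,1) stack=L1,L2,L3,L4; from [0,0,0]:
L1 α=3/4: [189, 243/2, 135]
L2 α=1/4: [691/4, 769/8, 309/2]
L3 α=3/7: [202, 1495/14, 780/7]
L4 α=5/7: [999/7, 5100/49, 7965/49]
rounded: [143, 104, 163]

(0,1) stack=L1,L2,L3,L4; from [0,0,0]:
+L1 (α=5/8) → [315/4, 435/8, 85/2]
+L2 (α=1) → [22, 147, 178]
+L3 (α=4/5) → [206, 779/5, 1086/5]
+L4 (α=3/7) → [164, 6281/35, 4719/35]
rounded: [164, 179, 135]

query (0,0) [L1,L2,L3,L4] — begin 0,0,0
+L1 (α=5/7) → [55, 905/7, 465/7]
+L2 (α=2/3) → [49, 437/7, 687/7]
+L3 (α=3/5) → [122/5, 2659/35, 6561/35]
+L4 (α=4/5) → [5222/25, 33039/175, 19861/175]
= [209, 189, 113]

(0,1) stack=L1,L2,L3,L4,L5; from [0,0,0]:
L1 α=5/8: [315/4, 435/8, 85/2]
L2 α=1: [22, 147, 178]
L3 α=4/5: [206, 779/5, 1086/5]
L4 α=3/7: [164, 6281/35, 4719/35]
L5 α=1/3: [565/3, 6544/35, 16088/105]
= [188, 187, 153]

(2,1) stack=L1,L2,L3,L4,L5; from [0,0,0]:
L1 α=2/3: [148/3, 68/3, 60]
L2 α=3/4: [2407/12, 365/12, 243/4]
L3 α=5/6: [15427/72, 10085/72, 921/8]
L4 α=0: [15427/72, 10085/72, 921/8]
L5 α=3/7: [27415/126, 17375/126, 2409/14]
rounded: [218, 138, 172]

(2,0) stack=L1,L2,L3,L4,L5,L6; from [0,0,0]:
after L1 α=1/4: [91/4, 58, 133/4]
after L2 α=0: [91/4, 58, 133/4]
after L3 α=1/3: [257/6, 290/3, 241/6]
after L4 α=1/2: [665/12, 178/3, 637/12]
after L5 α=4/7: [4521/28, 830/7, 1901/28]
after L6 α=5/8: [14123/224, 530/7, 9063/224]
rounded: [63, 76, 40]

(2,1) stack=L1,L2,L3,L4,L5,L6; from [0,0,0]:
L1 α=2/3: [148/3, 68/3, 60]
L2 α=3/4: [2407/12, 365/12, 243/4]
L3 α=5/6: [15427/72, 10085/72, 921/8]
L4 α=0: [15427/72, 10085/72, 921/8]
L5 α=3/7: [27415/126, 17375/126, 2409/14]
L6 α=1/2: [55387/252, 46985/252, 4985/28]
= [220, 186, 178]

(0,1) stack=L1,L2,L3,L4,L5,L6; from [0,0,0]:
after L1 α=5/8: [315/4, 435/8, 85/2]
after L2 α=1: [22, 147, 178]
after L3 α=4/5: [206, 779/5, 1086/5]
after L4 α=3/7: [164, 6281/35, 4719/35]
after L5 α=1/3: [565/3, 6544/35, 16088/105]
after L6 α=5/7: [4610/21, 22888/245, 85201/735]
→ [220, 93, 116]

at x=1,y=0 over L1,L2,L3,L4,L5:
+L1 (α=2/3) → [266/3, 76, 50]
+L2 (α=1/4) → [301/4, 90, 62]
+L3 (α=1/3) → [367/6, 218/3, 50]
+L4 (α=2/5) → [619/10, 386/5, 394/5]
+L5 (α=6/7) → [11899/70, 3326/35, 874/35]
→ [170, 95, 25]


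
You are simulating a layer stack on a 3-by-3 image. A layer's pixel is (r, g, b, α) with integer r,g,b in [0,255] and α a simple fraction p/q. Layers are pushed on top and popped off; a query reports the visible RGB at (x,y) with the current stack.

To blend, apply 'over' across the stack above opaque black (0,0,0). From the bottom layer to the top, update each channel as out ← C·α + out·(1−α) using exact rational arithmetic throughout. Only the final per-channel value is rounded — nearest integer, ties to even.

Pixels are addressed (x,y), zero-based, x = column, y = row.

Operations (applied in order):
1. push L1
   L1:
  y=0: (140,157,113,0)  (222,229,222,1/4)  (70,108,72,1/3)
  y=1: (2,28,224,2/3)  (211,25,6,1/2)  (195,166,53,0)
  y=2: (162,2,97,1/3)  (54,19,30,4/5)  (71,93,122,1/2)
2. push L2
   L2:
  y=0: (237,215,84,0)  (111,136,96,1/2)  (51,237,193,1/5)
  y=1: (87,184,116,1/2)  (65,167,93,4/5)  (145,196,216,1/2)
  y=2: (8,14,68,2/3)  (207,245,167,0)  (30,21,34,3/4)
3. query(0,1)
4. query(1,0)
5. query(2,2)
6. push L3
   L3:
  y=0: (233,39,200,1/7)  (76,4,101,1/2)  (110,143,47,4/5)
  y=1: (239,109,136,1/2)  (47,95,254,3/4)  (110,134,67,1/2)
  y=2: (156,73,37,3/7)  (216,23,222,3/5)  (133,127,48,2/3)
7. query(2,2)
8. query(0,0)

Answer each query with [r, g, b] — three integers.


at x=0,y=1 over L1,L2:
L1 α=2/3: [4/3, 56/3, 448/3]
L2 α=1/2: [265/6, 304/3, 398/3]
= [44, 101, 133]

(1,0) stack=L1,L2; from [0,0,0]:
L1 α=1/4: [111/2, 229/4, 111/2]
L2 α=1/2: [333/4, 773/8, 303/4]
→ [83, 97, 76]

(2,2) stack=L1,L2; from [0,0,0]:
after L1 α=1/2: [71/2, 93/2, 61]
after L2 α=3/4: [251/8, 219/8, 163/4]
= [31, 27, 41]

query (2,2) [L1,L2,L3] — begin 0,0,0
+L1 (α=1/2) → [71/2, 93/2, 61]
+L2 (α=3/4) → [251/8, 219/8, 163/4]
+L3 (α=2/3) → [793/8, 2251/24, 547/12]
rounded: [99, 94, 46]

(0,0) stack=L1,L2,L3; from [0,0,0]:
after L1 α=0: [0, 0, 0]
after L2 α=0: [0, 0, 0]
after L3 α=1/7: [233/7, 39/7, 200/7]
= [33, 6, 29]


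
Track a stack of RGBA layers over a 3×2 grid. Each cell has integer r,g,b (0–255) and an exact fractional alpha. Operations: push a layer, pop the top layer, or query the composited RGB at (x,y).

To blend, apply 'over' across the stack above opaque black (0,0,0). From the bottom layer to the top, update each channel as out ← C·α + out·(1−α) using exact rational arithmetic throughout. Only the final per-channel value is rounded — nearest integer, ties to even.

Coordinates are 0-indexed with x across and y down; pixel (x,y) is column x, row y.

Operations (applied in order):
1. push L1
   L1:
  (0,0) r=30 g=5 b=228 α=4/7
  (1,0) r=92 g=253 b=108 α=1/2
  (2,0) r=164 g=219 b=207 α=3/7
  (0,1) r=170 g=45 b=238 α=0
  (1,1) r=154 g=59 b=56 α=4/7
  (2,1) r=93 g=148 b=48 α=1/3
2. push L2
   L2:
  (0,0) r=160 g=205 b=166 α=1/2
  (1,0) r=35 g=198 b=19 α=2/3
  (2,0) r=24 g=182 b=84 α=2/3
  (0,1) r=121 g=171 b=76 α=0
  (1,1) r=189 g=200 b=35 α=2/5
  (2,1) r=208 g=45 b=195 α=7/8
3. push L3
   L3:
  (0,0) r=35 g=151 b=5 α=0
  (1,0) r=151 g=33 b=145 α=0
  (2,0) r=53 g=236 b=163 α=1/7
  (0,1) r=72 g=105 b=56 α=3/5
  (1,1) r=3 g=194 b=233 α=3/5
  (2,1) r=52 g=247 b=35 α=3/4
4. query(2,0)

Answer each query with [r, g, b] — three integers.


(2,0) stack=L1,L2,L3; from [0,0,0]:
after L1 α=3/7: [492/7, 657/7, 621/7]
after L2 α=2/3: [276/7, 3205/21, 599/7]
after L3 α=1/7: [2027/49, 8062/49, 4735/49]
= [41, 165, 97]


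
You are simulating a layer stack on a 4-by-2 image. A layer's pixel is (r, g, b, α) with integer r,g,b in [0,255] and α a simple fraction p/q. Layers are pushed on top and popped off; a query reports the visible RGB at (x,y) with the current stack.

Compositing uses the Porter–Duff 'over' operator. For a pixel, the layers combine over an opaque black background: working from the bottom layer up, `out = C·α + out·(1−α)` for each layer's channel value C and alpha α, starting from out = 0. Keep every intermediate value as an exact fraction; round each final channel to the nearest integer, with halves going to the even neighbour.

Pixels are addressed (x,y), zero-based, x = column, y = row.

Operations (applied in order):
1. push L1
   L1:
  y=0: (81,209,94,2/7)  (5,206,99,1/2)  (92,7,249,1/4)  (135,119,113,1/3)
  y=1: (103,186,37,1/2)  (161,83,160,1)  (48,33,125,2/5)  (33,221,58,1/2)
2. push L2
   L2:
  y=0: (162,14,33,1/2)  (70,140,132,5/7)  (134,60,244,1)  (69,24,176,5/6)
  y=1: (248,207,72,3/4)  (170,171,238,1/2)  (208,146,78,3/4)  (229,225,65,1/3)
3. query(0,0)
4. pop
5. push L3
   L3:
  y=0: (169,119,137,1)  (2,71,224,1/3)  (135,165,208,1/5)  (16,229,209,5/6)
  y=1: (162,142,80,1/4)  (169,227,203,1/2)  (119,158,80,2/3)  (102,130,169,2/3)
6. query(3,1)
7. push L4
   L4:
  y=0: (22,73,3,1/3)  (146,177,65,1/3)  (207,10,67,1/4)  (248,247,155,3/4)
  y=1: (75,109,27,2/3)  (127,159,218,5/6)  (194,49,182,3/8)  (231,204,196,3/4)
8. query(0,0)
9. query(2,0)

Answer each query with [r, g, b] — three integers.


at x=0,y=0 over L1,L2:
after L1 α=2/7: [162/7, 418/7, 188/7]
after L2 α=1/2: [648/7, 258/7, 419/14]
rounded: [93, 37, 30]

(3,1) stack=L1,L3; from [0,0,0]:
after L1 α=1/2: [33/2, 221/2, 29]
after L3 α=2/3: [147/2, 247/2, 367/3]
= [74, 124, 122]

at x=0,y=0 over L1,L3,L4:
after L1 α=2/7: [162/7, 418/7, 188/7]
after L3 α=1: [169, 119, 137]
after L4 α=1/3: [120, 311/3, 277/3]
= [120, 104, 92]

query (2,0) [L1,L3,L4] — begin 0,0,0
after L1 α=1/4: [23, 7/4, 249/4]
after L3 α=1/5: [227/5, 172/5, 457/5]
after L4 α=1/4: [429/5, 283/10, 853/10]
→ [86, 28, 85]


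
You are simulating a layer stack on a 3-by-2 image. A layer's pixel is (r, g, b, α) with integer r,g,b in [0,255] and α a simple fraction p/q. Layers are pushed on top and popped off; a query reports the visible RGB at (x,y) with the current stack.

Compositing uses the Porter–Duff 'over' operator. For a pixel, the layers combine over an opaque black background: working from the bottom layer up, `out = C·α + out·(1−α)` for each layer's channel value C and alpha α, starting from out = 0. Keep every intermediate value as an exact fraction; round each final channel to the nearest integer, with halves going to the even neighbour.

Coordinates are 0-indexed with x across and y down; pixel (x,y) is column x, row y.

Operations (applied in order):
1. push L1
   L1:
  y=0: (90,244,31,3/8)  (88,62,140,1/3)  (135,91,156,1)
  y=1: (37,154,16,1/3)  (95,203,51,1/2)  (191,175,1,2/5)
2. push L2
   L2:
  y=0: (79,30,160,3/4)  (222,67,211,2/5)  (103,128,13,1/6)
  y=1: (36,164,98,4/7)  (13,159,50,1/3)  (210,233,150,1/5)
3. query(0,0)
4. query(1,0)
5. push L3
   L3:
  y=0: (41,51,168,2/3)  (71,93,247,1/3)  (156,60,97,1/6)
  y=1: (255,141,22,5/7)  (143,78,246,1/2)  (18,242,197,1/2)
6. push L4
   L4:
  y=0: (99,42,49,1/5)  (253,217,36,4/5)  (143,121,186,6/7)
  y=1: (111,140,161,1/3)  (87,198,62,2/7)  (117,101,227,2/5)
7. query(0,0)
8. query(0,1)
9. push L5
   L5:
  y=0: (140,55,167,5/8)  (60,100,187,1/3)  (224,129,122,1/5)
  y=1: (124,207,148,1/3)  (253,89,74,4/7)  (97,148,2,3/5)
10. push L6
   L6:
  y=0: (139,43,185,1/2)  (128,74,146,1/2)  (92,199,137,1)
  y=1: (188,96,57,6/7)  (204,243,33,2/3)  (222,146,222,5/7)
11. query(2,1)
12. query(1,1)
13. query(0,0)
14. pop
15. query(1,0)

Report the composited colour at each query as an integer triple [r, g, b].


(0,0) stack=L1,L2; from [0,0,0]:
after L1 α=3/8: [135/4, 183/2, 93/8]
after L2 α=3/4: [1083/16, 363/8, 3933/32]
rounded: [68, 45, 123]

at x=1,y=0 over L1,L2:
+L1 (α=1/3) → [88/3, 62/3, 140/3]
+L2 (α=2/5) → [532/5, 196/5, 562/5]
→ [106, 39, 112]

(0,0) stack=L1,L2,L3,L4; from [0,0,0]:
+L1 (α=3/8) → [135/4, 183/2, 93/8]
+L2 (α=3/4) → [1083/16, 363/8, 3933/32]
+L3 (α=2/3) → [2395/48, 393/8, 4895/32]
+L4 (α=1/5) → [3583/60, 477/10, 5287/40]
→ [60, 48, 132]

at x=0,y=1 over L1,L2,L3,L4:
after L1 α=1/3: [37/3, 154/3, 16/3]
after L2 α=4/7: [181/7, 810/7, 408/7]
after L3 α=5/7: [9287/49, 6555/49, 1586/49]
after L4 α=1/3: [24013/147, 19970/147, 3687/49]
→ [163, 136, 75]

(2,1) stack=L1,L2,L3,L4,L5,L6; from [0,0,0]:
after L1 α=2/5: [382/5, 70, 2/5]
after L2 α=1/5: [2578/25, 513/5, 758/25]
after L3 α=1/2: [1514/25, 1723/10, 5683/50]
after L4 α=2/5: [10392/125, 7189/50, 39749/250]
after L5 α=3/5: [57159/625, 18289/125, 40499/625]
after L6 α=5/7: [808068/4375, 127828/875, 774748/4375]
→ [185, 146, 177]

at x=1,y=1 over L1,L2,L3,L4,L5,L6:
after L1 α=1/2: [95/2, 203/2, 51/2]
after L2 α=1/3: [36, 362/3, 101/3]
after L3 α=1/2: [179/2, 298/3, 839/6]
after L4 α=2/7: [1243/14, 2678/21, 4939/42]
after L5 α=4/7: [17897/98, 5170/49, 9083/98]
after L6 α=2/3: [57881/294, 28984/147, 15551/294]
= [197, 197, 53]

(0,0) stack=L1,L2,L3,L4,L5,L6; from [0,0,0]:
L1 α=3/8: [135/4, 183/2, 93/8]
L2 α=3/4: [1083/16, 363/8, 3933/32]
L3 α=2/3: [2395/48, 393/8, 4895/32]
L4 α=1/5: [3583/60, 477/10, 5287/40]
L5 α=5/8: [17583/160, 4181/80, 49261/320]
L6 α=1/2: [39823/320, 7621/160, 108461/640]
→ [124, 48, 169]

query (1,0) [L1,L2,L3,L4,L5] — begin 0,0,0
after L1 α=1/3: [88/3, 62/3, 140/3]
after L2 α=2/5: [532/5, 196/5, 562/5]
after L3 α=1/3: [473/5, 857/15, 2359/15]
after L4 α=4/5: [5533/25, 13877/75, 4519/75]
after L5 α=1/3: [12566/75, 35254/225, 23063/225]
→ [168, 157, 103]


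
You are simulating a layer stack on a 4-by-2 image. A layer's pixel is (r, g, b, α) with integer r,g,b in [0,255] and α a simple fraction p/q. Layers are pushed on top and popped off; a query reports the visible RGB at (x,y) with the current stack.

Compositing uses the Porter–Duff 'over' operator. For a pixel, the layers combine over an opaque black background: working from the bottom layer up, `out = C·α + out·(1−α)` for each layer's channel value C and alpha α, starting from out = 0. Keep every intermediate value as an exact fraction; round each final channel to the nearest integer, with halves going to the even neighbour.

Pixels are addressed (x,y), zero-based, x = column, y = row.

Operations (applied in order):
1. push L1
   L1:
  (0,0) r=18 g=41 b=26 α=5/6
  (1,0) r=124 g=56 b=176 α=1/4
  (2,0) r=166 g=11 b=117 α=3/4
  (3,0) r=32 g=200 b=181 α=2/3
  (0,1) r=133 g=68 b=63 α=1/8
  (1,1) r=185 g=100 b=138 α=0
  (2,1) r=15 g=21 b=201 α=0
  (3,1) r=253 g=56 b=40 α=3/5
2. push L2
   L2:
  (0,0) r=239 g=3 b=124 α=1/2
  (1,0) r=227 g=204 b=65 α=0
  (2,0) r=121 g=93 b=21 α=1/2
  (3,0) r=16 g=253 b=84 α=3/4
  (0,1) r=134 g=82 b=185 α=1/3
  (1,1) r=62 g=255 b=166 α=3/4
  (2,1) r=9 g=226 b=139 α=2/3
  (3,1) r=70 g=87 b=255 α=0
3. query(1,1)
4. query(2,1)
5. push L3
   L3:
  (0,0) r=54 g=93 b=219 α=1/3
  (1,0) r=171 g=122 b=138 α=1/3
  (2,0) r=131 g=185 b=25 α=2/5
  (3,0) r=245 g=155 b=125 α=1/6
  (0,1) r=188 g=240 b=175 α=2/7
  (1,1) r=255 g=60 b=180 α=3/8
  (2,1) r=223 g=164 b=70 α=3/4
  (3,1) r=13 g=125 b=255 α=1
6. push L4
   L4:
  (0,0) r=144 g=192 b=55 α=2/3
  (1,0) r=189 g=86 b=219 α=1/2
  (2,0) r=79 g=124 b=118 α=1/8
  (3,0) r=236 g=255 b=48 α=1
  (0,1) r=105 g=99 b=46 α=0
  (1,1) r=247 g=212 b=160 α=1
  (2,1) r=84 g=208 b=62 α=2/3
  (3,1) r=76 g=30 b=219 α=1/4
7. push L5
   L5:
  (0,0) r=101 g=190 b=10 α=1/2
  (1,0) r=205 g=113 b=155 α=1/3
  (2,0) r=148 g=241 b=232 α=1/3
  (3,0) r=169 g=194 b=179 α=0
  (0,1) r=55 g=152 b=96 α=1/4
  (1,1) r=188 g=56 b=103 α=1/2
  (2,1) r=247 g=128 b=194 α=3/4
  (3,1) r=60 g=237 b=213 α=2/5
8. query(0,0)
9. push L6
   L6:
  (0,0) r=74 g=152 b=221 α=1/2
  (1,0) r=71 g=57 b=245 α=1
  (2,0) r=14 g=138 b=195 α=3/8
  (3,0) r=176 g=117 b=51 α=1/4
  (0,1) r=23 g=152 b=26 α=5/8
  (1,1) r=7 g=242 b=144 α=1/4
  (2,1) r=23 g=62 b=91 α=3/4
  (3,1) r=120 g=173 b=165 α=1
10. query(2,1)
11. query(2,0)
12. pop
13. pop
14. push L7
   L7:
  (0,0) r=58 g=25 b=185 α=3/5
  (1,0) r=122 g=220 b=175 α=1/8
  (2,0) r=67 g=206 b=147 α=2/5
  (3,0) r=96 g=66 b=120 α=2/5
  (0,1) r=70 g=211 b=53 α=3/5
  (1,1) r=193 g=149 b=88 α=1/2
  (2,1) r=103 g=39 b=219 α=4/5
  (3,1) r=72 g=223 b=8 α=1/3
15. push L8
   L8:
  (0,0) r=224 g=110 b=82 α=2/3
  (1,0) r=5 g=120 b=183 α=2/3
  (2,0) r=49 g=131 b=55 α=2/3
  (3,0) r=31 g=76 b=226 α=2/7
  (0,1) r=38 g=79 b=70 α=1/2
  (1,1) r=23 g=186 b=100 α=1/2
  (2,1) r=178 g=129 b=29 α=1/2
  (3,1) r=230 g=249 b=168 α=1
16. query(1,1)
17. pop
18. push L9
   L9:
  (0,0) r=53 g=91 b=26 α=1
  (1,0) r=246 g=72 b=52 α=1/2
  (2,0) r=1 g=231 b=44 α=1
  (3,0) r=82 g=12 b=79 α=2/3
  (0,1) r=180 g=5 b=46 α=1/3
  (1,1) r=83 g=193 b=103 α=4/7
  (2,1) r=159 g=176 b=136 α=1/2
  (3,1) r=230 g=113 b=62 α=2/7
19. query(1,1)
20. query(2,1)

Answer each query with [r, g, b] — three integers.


at x=1,y=1 over L1,L2:
+L1 (α=0) → [0, 0, 0]
+L2 (α=3/4) → [93/2, 765/4, 249/2]
= [46, 191, 124]

query (2,1) [L1,L2] — begin 0,0,0
after L1 α=0: [0, 0, 0]
after L2 α=2/3: [6, 452/3, 278/3]
→ [6, 151, 93]

query (0,0) [L1,L2,L3,L4,L5] — begin 0,0,0
after L1 α=5/6: [15, 205/6, 65/3]
after L2 α=1/2: [127, 223/12, 437/6]
after L3 α=1/3: [308/3, 781/18, 1094/9]
after L4 α=2/3: [1172/9, 7693/54, 2084/27]
after L5 α=1/2: [2081/18, 17953/108, 1177/27]
→ [116, 166, 44]

at x=2,y=1 over L1,L2,L3,L4,L5,L6:
L1 α=0: [0, 0, 0]
L2 α=2/3: [6, 452/3, 278/3]
L3 α=3/4: [675/4, 482/3, 227/3]
L4 α=2/3: [449/4, 1730/9, 599/9]
L5 α=3/4: [3413/16, 2593/18, 5837/36]
L6 α=3/4: [4517/64, 5941/72, 15665/144]
→ [71, 83, 109]

at x=2,y=0 over L1,L2,L3,L4,L5,L6:
L1 α=3/4: [249/2, 33/4, 351/4]
L2 α=1/2: [491/4, 405/8, 435/8]
L3 α=2/5: [2521/20, 835/8, 341/8]
L4 α=1/8: [19227/160, 6837/64, 3331/64]
L5 α=1/3: [31067/240, 14549/96, 3585/32]
L6 α=3/8: [33083/384, 112489/768, 36645/256]
rounded: [86, 146, 143]

(1,1) stack=L1,L2,L3,L4,L7,L8; from [0,0,0]:
+L1 (α=0) → [0, 0, 0]
+L2 (α=3/4) → [93/2, 765/4, 249/2]
+L3 (α=3/8) → [1995/16, 4545/32, 2325/16]
+L4 (α=1) → [247, 212, 160]
+L7 (α=1/2) → [220, 361/2, 124]
+L8 (α=1/2) → [243/2, 733/4, 112]
rounded: [122, 183, 112]

query (1,1) [L1,L2,L3,L4,L7,L9] — begin 0,0,0
L1 α=0: [0, 0, 0]
L2 α=3/4: [93/2, 765/4, 249/2]
L3 α=3/8: [1995/16, 4545/32, 2325/16]
L4 α=1: [247, 212, 160]
L7 α=1/2: [220, 361/2, 124]
L9 α=4/7: [992/7, 2627/14, 112]
→ [142, 188, 112]

(2,1) stack=L1,L2,L3,L4,L7,L9; from [0,0,0]:
L1 α=0: [0, 0, 0]
L2 α=2/3: [6, 452/3, 278/3]
L3 α=3/4: [675/4, 482/3, 227/3]
L4 α=2/3: [449/4, 1730/9, 599/9]
L7 α=4/5: [2097/20, 3134/45, 8483/45]
L9 α=1/2: [5277/40, 5527/45, 14603/90]
→ [132, 123, 162]


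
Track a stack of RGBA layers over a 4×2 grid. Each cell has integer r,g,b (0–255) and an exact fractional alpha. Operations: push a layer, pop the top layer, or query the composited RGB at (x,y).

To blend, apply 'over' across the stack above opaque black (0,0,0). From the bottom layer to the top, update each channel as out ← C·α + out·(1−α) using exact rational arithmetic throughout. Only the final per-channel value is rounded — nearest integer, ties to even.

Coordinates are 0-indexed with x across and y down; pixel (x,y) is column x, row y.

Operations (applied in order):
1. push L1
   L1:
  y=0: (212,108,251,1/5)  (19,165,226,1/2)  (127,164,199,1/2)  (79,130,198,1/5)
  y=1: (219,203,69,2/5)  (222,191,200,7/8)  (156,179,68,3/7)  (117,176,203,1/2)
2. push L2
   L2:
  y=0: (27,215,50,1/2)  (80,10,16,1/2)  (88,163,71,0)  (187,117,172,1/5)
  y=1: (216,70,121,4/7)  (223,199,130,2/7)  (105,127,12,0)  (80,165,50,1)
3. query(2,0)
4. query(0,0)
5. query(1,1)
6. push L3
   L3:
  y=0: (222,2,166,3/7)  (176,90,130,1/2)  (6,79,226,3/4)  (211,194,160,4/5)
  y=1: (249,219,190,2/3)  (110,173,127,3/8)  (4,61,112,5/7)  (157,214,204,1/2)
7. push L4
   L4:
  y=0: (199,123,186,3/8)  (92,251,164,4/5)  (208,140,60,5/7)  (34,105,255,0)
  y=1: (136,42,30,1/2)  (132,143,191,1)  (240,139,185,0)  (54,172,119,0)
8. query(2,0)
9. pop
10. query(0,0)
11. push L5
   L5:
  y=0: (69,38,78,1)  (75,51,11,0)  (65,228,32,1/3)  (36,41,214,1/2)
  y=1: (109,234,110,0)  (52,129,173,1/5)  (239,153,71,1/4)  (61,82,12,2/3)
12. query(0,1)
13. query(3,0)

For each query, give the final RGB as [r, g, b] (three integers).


at x=2,y=0 over L1,L2:
after L1 α=1/2: [127/2, 82, 199/2]
after L2 α=0: [127/2, 82, 199/2]
rounded: [64, 82, 100]

at x=0,y=0 over L1,L2:
L1 α=1/5: [212/5, 108/5, 251/5]
L2 α=1/2: [347/10, 1183/10, 501/10]
→ [35, 118, 50]

(1,1) stack=L1,L2; from [0,0,0]:
after L1 α=7/8: [777/4, 1337/8, 175]
after L2 α=2/7: [5669/28, 9869/56, 1135/7]
rounded: [202, 176, 162]

(2,0) stack=L1,L2,L3,L4; from [0,0,0]:
L1 α=1/2: [127/2, 82, 199/2]
L2 α=0: [127/2, 82, 199/2]
L3 α=3/4: [163/8, 319/4, 1555/8]
L4 α=5/7: [4323/28, 1719/14, 2755/28]
→ [154, 123, 98]

(0,0) stack=L1,L2,L3; from [0,0,0]:
L1 α=1/5: [212/5, 108/5, 251/5]
L2 α=1/2: [347/10, 1183/10, 501/10]
L3 α=3/7: [4024/35, 2396/35, 3492/35]
= [115, 68, 100]

(0,1) stack=L1,L2,L3,L5; from [0,0,0]:
L1 α=2/5: [438/5, 406/5, 138/5]
L2 α=4/7: [5634/35, 374/5, 2834/35]
L3 α=2/3: [7688/35, 2564/15, 5378/35]
L5 α=0: [7688/35, 2564/15, 5378/35]
→ [220, 171, 154]

(3,0) stack=L1,L2,L3,L5; from [0,0,0]:
L1 α=1/5: [79/5, 26, 198/5]
L2 α=1/5: [1251/25, 221/5, 1652/25]
L3 α=4/5: [22351/125, 4101/25, 17652/125]
L5 α=1/2: [26851/250, 2563/25, 22201/125]
rounded: [107, 103, 178]


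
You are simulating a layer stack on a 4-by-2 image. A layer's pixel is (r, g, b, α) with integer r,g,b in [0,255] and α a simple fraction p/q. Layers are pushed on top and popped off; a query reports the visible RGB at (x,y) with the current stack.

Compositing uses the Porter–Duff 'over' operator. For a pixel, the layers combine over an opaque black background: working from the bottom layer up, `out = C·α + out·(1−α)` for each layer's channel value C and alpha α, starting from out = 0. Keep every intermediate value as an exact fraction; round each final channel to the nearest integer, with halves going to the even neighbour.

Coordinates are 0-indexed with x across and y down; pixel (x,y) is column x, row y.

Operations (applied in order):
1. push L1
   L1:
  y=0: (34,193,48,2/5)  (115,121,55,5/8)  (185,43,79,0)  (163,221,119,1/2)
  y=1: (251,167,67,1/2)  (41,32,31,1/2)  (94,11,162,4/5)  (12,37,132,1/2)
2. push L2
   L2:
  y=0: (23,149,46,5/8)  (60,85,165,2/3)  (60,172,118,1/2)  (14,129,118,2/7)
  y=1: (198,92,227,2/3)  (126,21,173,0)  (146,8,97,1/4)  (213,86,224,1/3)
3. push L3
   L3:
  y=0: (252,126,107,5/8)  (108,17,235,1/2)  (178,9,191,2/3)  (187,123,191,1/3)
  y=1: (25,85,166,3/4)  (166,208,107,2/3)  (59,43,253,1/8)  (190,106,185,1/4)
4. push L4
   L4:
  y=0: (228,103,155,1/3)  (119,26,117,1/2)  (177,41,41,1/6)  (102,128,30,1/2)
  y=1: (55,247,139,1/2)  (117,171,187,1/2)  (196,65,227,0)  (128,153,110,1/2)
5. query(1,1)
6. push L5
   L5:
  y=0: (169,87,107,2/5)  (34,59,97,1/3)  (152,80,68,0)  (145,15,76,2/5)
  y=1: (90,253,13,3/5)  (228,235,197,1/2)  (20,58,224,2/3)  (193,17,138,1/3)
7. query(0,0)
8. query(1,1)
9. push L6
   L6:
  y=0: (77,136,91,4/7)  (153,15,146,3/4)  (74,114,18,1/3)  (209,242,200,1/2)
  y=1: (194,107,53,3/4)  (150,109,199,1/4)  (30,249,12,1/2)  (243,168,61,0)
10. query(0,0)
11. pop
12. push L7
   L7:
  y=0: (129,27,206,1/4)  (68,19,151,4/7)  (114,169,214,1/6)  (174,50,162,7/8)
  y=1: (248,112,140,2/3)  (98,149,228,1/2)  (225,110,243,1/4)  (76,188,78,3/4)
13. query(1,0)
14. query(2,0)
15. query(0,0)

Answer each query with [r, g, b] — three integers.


at x=1,y=1 over L1,L2,L3,L4:
L1 α=1/2: [41/2, 16, 31/2]
L2 α=0: [41/2, 16, 31/2]
L3 α=2/3: [235/2, 144, 153/2]
L4 α=1/2: [469/4, 315/2, 527/4]
→ [117, 158, 132]

(0,0) stack=L1,L2,L3,L4,L5; from [0,0,0]:
L1 α=2/5: [68/5, 386/5, 96/5]
L2 α=5/8: [779/40, 4883/40, 719/20]
L3 α=5/8: [52737/320, 39849/320, 12857/160]
L4 α=1/3: [29739/160, 56329/480, 8419/80]
L5 α=2/5: [143297/800, 84169/800, 42377/400]
rounded: [179, 105, 106]

at x=1,y=1 over L1,L2,L3,L4,L5:
L1 α=1/2: [41/2, 16, 31/2]
L2 α=0: [41/2, 16, 31/2]
L3 α=2/3: [235/2, 144, 153/2]
L4 α=1/2: [469/4, 315/2, 527/4]
L5 α=1/2: [1381/8, 785/4, 1315/8]
rounded: [173, 196, 164]

at x=0,y=0 over L1,L2,L3,L4,L5,L6:
L1 α=2/5: [68/5, 386/5, 96/5]
L2 α=5/8: [779/40, 4883/40, 719/20]
L3 α=5/8: [52737/320, 39849/320, 12857/160]
L4 α=1/3: [29739/160, 56329/480, 8419/80]
L5 α=2/5: [143297/800, 84169/800, 42377/400]
L6 α=4/7: [96613/800, 687707/5600, 272731/2800]
= [121, 123, 97]

at x=1,y=0 over L1,L2,L3,L4,L5,L7:
+L1 (α=5/8) → [575/8, 605/8, 275/8]
+L2 (α=2/3) → [1535/24, 655/8, 2915/24]
+L3 (α=1/2) → [4127/48, 791/16, 8555/48]
+L4 (α=1/2) → [9839/96, 1207/32, 14171/96]
+L5 (α=1/3) → [11471/144, 717/16, 18827/144]
+L7 (α=4/7) → [24527/336, 481/16, 47819/336]
= [73, 30, 142]

at x=2,y=0 over L1,L2,L3,L4,L5,L7:
L1 α=0: [0, 0, 0]
L2 α=1/2: [30, 86, 59]
L3 α=2/3: [386/3, 104/3, 147]
L4 α=1/6: [2461/18, 643/18, 388/3]
L5 α=0: [2461/18, 643/18, 388/3]
L7 α=1/6: [14357/108, 6257/108, 1291/9]
rounded: [133, 58, 143]

(0,0) stack=L1,L2,L3,L4,L5,L7; from [0,0,0]:
after L1 α=2/5: [68/5, 386/5, 96/5]
after L2 α=5/8: [779/40, 4883/40, 719/20]
after L3 α=5/8: [52737/320, 39849/320, 12857/160]
after L4 α=1/3: [29739/160, 56329/480, 8419/80]
after L5 α=2/5: [143297/800, 84169/800, 42377/400]
after L7 α=1/4: [533091/3200, 274107/3200, 209531/1600]
rounded: [167, 86, 131]


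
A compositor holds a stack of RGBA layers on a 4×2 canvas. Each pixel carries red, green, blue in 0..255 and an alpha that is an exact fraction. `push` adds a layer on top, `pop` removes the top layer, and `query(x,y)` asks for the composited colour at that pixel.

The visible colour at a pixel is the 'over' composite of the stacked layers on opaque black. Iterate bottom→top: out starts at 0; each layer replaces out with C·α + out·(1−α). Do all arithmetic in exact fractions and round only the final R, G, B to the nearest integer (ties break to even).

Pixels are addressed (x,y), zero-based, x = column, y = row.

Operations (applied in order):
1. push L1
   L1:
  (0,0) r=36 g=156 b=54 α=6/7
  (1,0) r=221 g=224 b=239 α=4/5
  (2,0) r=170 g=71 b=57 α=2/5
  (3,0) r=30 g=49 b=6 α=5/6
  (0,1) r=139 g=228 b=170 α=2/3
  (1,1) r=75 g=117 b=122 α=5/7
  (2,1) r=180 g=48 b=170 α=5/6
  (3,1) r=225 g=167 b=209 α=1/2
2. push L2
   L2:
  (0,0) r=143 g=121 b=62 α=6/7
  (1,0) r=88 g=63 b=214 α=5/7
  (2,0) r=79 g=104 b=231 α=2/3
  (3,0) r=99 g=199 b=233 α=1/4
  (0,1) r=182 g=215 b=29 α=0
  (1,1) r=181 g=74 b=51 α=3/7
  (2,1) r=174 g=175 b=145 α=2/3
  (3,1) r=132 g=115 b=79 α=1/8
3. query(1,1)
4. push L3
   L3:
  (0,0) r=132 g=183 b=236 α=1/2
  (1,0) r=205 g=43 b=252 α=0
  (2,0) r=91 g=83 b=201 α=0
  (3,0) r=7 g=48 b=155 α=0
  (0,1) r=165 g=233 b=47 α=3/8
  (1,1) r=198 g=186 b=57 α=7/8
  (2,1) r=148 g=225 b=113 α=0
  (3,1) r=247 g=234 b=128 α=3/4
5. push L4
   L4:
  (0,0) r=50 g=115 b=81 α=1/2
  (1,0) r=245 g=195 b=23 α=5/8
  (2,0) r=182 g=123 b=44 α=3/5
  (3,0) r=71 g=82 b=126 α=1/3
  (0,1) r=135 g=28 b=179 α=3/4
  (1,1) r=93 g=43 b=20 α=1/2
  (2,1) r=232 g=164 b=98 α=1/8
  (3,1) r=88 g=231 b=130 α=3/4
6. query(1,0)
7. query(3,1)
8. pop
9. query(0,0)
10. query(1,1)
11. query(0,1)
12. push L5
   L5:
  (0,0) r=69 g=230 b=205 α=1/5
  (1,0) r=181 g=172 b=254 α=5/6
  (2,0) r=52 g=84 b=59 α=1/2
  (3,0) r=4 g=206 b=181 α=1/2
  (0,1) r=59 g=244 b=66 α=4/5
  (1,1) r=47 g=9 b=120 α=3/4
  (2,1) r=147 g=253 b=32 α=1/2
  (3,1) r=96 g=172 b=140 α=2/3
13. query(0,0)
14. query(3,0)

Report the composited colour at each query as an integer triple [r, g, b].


query (1,1) [L1,L2] — begin 0,0,0
after L1 α=5/7: [375/7, 585/7, 610/7]
after L2 α=3/7: [5301/49, 3894/49, 3511/49]
rounded: [108, 79, 72]

at x=1,y=0 over L1,L2,L3,L4:
after L1 α=4/5: [884/5, 896/5, 956/5]
after L2 α=5/7: [3968/35, 481/5, 7262/35]
after L3 α=0: [3968/35, 481/5, 7262/35]
after L4 α=5/8: [54779/280, 3159/20, 25811/280]
rounded: [196, 158, 92]

(3,1) stack=L1,L2,L3,L4; from [0,0,0]:
+L1 (α=1/2) → [225/2, 167/2, 209/2]
+L2 (α=1/8) → [1839/16, 1399/16, 1621/16]
+L3 (α=3/4) → [13695/64, 12631/64, 7765/64]
+L4 (α=3/4) → [30591/256, 56983/256, 32725/256]
= [119, 223, 128]

query (0,0) [L1,L2,L3] — begin 0,0,0
L1 α=6/7: [216/7, 936/7, 324/7]
L2 α=6/7: [6222/49, 6018/49, 2928/49]
L3 α=1/2: [6345/49, 14985/98, 7246/49]
= [129, 153, 148]

(1,1) stack=L1,L2,L3; from [0,0,0]:
+L1 (α=5/7) → [375/7, 585/7, 610/7]
+L2 (α=3/7) → [5301/49, 3894/49, 3511/49]
+L3 (α=7/8) → [73215/392, 16923/98, 11531/196]
rounded: [187, 173, 59]

query (0,1) [L1,L2,L3] — begin 0,0,0
L1 α=2/3: [278/3, 152, 340/3]
L2 α=0: [278/3, 152, 340/3]
L3 α=3/8: [2875/24, 1459/8, 2123/24]
rounded: [120, 182, 88]

query (0,0) [L1,L2,L3,L5] — begin 0,0,0
+L1 (α=6/7) → [216/7, 936/7, 324/7]
+L2 (α=6/7) → [6222/49, 6018/49, 2928/49]
+L3 (α=1/2) → [6345/49, 14985/98, 7246/49]
+L5 (α=1/5) → [28761/245, 8248/49, 39029/245]
= [117, 168, 159]

at x=3,y=0 over L1,L2,L3,L5:
L1 α=5/6: [25, 245/6, 5]
L2 α=1/4: [87/2, 643/8, 62]
L3 α=0: [87/2, 643/8, 62]
L5 α=1/2: [95/4, 2291/16, 243/2]
rounded: [24, 143, 122]


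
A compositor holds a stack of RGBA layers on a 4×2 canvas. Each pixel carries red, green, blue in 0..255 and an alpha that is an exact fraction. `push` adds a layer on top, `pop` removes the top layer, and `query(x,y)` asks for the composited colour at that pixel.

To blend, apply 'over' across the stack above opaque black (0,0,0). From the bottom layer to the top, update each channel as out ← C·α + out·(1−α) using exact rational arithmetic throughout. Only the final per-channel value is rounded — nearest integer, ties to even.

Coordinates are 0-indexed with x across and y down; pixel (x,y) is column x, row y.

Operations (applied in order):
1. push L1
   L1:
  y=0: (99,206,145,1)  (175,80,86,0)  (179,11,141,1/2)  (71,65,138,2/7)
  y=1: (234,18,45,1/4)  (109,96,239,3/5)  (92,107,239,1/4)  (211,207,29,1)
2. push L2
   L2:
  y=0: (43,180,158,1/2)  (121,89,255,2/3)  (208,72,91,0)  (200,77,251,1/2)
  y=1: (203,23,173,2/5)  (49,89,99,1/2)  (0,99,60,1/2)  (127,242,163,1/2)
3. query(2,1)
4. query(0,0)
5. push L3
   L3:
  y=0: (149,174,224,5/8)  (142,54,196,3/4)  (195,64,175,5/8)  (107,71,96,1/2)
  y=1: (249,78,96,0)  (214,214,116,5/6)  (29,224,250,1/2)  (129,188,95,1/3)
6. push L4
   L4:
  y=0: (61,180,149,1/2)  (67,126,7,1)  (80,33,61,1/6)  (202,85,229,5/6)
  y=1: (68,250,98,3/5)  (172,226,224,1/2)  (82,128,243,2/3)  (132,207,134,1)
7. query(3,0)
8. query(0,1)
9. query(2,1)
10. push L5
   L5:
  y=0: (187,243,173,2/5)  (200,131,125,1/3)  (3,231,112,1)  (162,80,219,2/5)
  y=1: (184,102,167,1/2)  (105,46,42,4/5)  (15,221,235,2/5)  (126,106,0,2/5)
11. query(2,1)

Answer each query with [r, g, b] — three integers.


at x=2,y=1 over L1,L2:
+L1 (α=1/4) → [23, 107/4, 239/4]
+L2 (α=1/2) → [23/2, 503/8, 479/8]
rounded: [12, 63, 60]

(0,0) stack=L1,L2; from [0,0,0]:
+L1 (α=1) → [99, 206, 145]
+L2 (α=1/2) → [71, 193, 303/2]
= [71, 193, 152]

query (3,0) [L1,L2,L3,L4] — begin 0,0,0
+L1 (α=2/7) → [142/7, 130/7, 276/7]
+L2 (α=1/2) → [771/7, 669/14, 2033/14]
+L3 (α=1/2) → [760/7, 1663/28, 3377/28]
+L4 (α=5/6) → [1305/7, 4521/56, 35437/168]
rounded: [186, 81, 211]

query (0,1) [L1,L2,L3,L4] — begin 0,0,0
+L1 (α=1/4) → [117/2, 9/2, 45/4]
+L2 (α=2/5) → [1163/10, 119/10, 1519/20]
+L3 (α=0) → [1163/10, 119/10, 1519/20]
+L4 (α=3/5) → [2183/25, 3869/25, 4459/50]
= [87, 155, 89]

(2,1) stack=L1,L2,L3,L4; from [0,0,0]:
L1 α=1/4: [23, 107/4, 239/4]
L2 α=1/2: [23/2, 503/8, 479/8]
L3 α=1/2: [81/4, 2295/16, 2479/16]
L4 α=2/3: [737/12, 6391/48, 10255/48]
= [61, 133, 214]

at x=2,y=1 over L1,L2,L3,L4,L5:
after L1 α=1/4: [23, 107/4, 239/4]
after L2 α=1/2: [23/2, 503/8, 479/8]
after L3 α=1/2: [81/4, 2295/16, 2479/16]
after L4 α=2/3: [737/12, 6391/48, 10255/48]
after L5 α=2/5: [857/20, 13463/80, 3555/16]
= [43, 168, 222]


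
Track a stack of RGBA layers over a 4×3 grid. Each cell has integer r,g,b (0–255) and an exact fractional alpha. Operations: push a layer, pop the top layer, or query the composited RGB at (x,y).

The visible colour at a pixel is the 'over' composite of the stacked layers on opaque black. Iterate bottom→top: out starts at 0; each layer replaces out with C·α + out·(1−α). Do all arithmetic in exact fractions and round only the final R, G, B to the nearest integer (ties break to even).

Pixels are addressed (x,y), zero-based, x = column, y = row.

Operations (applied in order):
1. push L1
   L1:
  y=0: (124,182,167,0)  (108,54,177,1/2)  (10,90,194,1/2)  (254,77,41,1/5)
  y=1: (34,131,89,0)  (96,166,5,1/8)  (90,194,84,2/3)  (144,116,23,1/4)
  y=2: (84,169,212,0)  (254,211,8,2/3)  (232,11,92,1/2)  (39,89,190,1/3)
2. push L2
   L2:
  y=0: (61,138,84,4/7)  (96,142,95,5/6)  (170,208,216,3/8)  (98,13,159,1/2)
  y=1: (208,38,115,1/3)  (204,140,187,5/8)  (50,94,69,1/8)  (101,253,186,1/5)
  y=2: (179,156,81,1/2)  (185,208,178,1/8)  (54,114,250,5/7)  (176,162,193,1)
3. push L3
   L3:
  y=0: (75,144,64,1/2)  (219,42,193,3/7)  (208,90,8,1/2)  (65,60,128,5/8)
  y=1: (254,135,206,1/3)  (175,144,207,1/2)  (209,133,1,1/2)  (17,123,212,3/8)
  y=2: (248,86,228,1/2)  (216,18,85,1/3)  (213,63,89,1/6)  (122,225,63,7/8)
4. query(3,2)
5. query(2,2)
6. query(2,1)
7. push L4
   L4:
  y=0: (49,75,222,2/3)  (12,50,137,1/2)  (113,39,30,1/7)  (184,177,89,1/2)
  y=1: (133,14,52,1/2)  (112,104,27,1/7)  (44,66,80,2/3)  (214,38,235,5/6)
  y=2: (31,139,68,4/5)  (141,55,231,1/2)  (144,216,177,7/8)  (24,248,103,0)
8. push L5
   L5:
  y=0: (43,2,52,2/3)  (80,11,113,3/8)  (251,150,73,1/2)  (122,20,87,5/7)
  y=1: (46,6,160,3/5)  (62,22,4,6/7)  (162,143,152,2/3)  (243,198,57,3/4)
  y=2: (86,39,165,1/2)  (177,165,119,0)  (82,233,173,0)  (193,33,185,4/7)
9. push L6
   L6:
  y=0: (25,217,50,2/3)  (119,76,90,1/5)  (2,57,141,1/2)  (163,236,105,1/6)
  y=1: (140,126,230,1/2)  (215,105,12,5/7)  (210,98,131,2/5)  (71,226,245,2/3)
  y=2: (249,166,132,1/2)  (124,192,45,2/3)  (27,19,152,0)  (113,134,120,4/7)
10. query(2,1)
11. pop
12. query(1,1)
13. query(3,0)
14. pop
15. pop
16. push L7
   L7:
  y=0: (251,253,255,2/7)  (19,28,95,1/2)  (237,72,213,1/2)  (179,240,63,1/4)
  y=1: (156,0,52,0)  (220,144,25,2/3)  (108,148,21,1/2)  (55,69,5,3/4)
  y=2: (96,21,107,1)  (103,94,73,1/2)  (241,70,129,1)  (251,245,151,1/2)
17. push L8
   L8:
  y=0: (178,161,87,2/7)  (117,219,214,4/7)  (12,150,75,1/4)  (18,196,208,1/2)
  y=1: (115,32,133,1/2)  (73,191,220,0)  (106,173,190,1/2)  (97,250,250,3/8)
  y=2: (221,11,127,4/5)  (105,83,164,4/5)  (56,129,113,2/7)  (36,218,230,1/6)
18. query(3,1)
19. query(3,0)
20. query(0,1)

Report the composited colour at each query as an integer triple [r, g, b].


query (3,2) [L1,L2,L3] — begin 0,0,0
+L1 (α=1/3) → [13, 89/3, 190/3]
+L2 (α=1) → [176, 162, 193]
+L3 (α=7/8) → [515/4, 1737/8, 317/4]
rounded: [129, 217, 79]

(2,2) stack=L1,L2,L3; from [0,0,0]:
after L1 α=1/2: [116, 11/2, 46]
after L2 α=5/7: [502/7, 83, 1342/7]
after L3 α=1/6: [4001/42, 239/3, 7333/42]
→ [95, 80, 175]

at x=2,y=1 over L1,L2,L3:
after L1 α=2/3: [60, 388/3, 56]
after L2 α=1/8: [235/4, 1499/12, 461/8]
after L3 α=1/2: [1071/8, 3095/24, 469/16]
→ [134, 129, 29]

at x=2,y=1 over L1,L2,L3,L4,L5,L6:
+L1 (α=2/3) → [60, 388/3, 56]
+L2 (α=1/8) → [235/4, 1499/12, 461/8]
+L3 (α=1/2) → [1071/8, 3095/24, 469/16]
+L4 (α=2/3) → [1775/24, 6263/72, 3029/48]
+L5 (α=2/3) → [9551/72, 26855/216, 17621/144]
+L6 (α=2/5) → [19631/120, 40967/360, 30197/240]
→ [164, 114, 126]

query (1,1) [L1,L2,L3,L4,L5] — begin 0,0,0
+L1 (α=1/8) → [12, 83/4, 5/8]
+L2 (α=5/8) → [132, 3049/32, 7495/64]
+L3 (α=1/2) → [307/2, 7657/64, 20743/128]
+L4 (α=1/7) → [1033/7, 3757/32, 63957/448]
+L5 (α=6/7) → [3637/49, 7981/224, 74709/3136]
= [74, 36, 24]

query (3,0) [L1,L2,L3,L4,L5] — begin 0,0,0
after L1 α=1/5: [254/5, 77/5, 41/5]
after L2 α=1/2: [372/5, 71/5, 418/5]
after L3 α=5/8: [2741/40, 1713/40, 2227/20]
after L4 α=1/2: [10101/80, 8793/80, 4007/40]
after L5 α=5/7: [34501/280, 12793/280, 12707/140]
= [123, 46, 91]

(3,1) stack=L1,L2,L3,L7,L8; from [0,0,0]:
after L1 α=1/4: [36, 29, 23/4]
after L2 α=1/5: [49, 369/5, 209/5]
after L3 α=3/8: [37, 369/4, 845/8]
after L7 α=3/4: [101/2, 1197/16, 965/32]
after L8 α=3/8: [1087/16, 17985/128, 28825/256]
→ [68, 141, 113]

(3,0) stack=L1,L2,L3,L7,L8; from [0,0,0]:
after L1 α=1/5: [254/5, 77/5, 41/5]
after L2 α=1/2: [372/5, 71/5, 418/5]
after L3 α=5/8: [2741/40, 1713/40, 2227/20]
after L7 α=1/4: [15383/160, 14739/160, 7941/80]
after L8 α=1/2: [18263/320, 46099/320, 24581/160]
→ [57, 144, 154]

(0,1) stack=L1,L2,L3,L7,L8; from [0,0,0]:
after L1 α=0: [0, 0, 0]
after L2 α=1/3: [208/3, 38/3, 115/3]
after L3 α=1/3: [1178/9, 481/9, 848/9]
after L7 α=0: [1178/9, 481/9, 848/9]
after L8 α=1/2: [2213/18, 769/18, 2045/18]
= [123, 43, 114]


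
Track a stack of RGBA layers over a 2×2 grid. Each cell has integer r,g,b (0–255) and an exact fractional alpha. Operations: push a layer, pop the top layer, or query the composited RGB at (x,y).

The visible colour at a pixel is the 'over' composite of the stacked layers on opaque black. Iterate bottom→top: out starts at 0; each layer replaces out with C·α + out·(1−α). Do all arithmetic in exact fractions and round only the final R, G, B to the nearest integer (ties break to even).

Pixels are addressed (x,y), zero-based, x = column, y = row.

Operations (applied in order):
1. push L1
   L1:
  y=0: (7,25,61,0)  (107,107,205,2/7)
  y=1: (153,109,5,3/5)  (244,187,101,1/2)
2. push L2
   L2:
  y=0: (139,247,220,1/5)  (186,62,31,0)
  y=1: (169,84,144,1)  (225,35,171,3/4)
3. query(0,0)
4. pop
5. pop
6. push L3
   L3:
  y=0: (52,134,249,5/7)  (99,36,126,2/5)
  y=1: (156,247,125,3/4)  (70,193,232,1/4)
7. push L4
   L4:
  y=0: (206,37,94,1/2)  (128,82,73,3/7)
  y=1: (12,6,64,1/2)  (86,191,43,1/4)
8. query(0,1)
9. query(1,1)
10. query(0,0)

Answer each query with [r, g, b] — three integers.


query (0,0) [L1,L2] — begin 0,0,0
after L1 α=0: [0, 0, 0]
after L2 α=1/5: [139/5, 247/5, 44]
rounded: [28, 49, 44]

at x=0,y=1 over L3,L4:
L3 α=3/4: [117, 741/4, 375/4]
L4 α=1/2: [129/2, 765/8, 631/8]
→ [64, 96, 79]

(1,1) stack=L3,L4; from [0,0,0]:
L3 α=1/4: [35/2, 193/4, 58]
L4 α=1/4: [277/8, 1343/16, 217/4]
rounded: [35, 84, 54]

query (0,0) [L3,L4] — begin 0,0,0
L3 α=5/7: [260/7, 670/7, 1245/7]
L4 α=1/2: [851/7, 929/14, 1903/14]
rounded: [122, 66, 136]
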